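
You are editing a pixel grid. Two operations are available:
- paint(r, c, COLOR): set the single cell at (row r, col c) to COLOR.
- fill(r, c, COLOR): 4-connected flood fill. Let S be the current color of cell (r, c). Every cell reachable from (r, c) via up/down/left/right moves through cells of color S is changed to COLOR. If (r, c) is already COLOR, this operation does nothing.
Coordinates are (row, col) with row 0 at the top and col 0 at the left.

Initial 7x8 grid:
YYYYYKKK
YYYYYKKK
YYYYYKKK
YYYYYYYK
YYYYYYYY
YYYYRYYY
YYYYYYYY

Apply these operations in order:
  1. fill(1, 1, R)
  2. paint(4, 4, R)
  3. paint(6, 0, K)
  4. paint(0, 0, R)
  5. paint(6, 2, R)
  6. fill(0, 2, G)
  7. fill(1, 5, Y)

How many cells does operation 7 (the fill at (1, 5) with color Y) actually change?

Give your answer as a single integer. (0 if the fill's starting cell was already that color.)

After op 1 fill(1,1,R) [45 cells changed]:
RRRRRKKK
RRRRRKKK
RRRRRKKK
RRRRRRRK
RRRRRRRR
RRRRRRRR
RRRRRRRR
After op 2 paint(4,4,R):
RRRRRKKK
RRRRRKKK
RRRRRKKK
RRRRRRRK
RRRRRRRR
RRRRRRRR
RRRRRRRR
After op 3 paint(6,0,K):
RRRRRKKK
RRRRRKKK
RRRRRKKK
RRRRRRRK
RRRRRRRR
RRRRRRRR
KRRRRRRR
After op 4 paint(0,0,R):
RRRRRKKK
RRRRRKKK
RRRRRKKK
RRRRRRRK
RRRRRRRR
RRRRRRRR
KRRRRRRR
After op 5 paint(6,2,R):
RRRRRKKK
RRRRRKKK
RRRRRKKK
RRRRRRRK
RRRRRRRR
RRRRRRRR
KRRRRRRR
After op 6 fill(0,2,G) [45 cells changed]:
GGGGGKKK
GGGGGKKK
GGGGGKKK
GGGGGGGK
GGGGGGGG
GGGGGGGG
KGGGGGGG
After op 7 fill(1,5,Y) [10 cells changed]:
GGGGGYYY
GGGGGYYY
GGGGGYYY
GGGGGGGY
GGGGGGGG
GGGGGGGG
KGGGGGGG

Answer: 10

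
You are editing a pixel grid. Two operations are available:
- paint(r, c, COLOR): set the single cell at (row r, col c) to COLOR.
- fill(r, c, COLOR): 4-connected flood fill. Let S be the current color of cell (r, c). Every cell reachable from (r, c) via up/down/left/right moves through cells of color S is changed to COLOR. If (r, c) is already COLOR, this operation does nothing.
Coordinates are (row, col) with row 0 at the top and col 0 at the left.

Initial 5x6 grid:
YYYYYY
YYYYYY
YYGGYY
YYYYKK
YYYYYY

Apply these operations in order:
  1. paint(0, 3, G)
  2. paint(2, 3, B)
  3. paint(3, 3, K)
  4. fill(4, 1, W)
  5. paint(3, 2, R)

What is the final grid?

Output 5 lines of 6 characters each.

After op 1 paint(0,3,G):
YYYGYY
YYYYYY
YYGGYY
YYYYKK
YYYYYY
After op 2 paint(2,3,B):
YYYGYY
YYYYYY
YYGBYY
YYYYKK
YYYYYY
After op 3 paint(3,3,K):
YYYGYY
YYYYYY
YYGBYY
YYYKKK
YYYYYY
After op 4 fill(4,1,W) [24 cells changed]:
WWWGWW
WWWWWW
WWGBWW
WWWKKK
WWWWWW
After op 5 paint(3,2,R):
WWWGWW
WWWWWW
WWGBWW
WWRKKK
WWWWWW

Answer: WWWGWW
WWWWWW
WWGBWW
WWRKKK
WWWWWW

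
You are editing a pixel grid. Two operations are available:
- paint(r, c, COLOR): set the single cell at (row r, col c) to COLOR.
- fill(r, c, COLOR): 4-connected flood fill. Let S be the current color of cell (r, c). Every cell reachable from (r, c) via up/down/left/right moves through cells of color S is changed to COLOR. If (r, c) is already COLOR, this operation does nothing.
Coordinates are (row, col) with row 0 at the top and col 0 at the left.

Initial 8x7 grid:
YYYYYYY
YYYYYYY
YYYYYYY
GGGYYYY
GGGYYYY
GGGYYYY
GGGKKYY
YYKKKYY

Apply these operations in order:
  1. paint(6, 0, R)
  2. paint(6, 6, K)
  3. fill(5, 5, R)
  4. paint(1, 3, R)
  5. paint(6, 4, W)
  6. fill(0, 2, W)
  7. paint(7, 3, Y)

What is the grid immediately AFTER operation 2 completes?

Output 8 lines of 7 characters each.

Answer: YYYYYYY
YYYYYYY
YYYYYYY
GGGYYYY
GGGYYYY
GGGYYYY
RGGKKYK
YYKKKYY

Derivation:
After op 1 paint(6,0,R):
YYYYYYY
YYYYYYY
YYYYYYY
GGGYYYY
GGGYYYY
GGGYYYY
RGGKKYY
YYKKKYY
After op 2 paint(6,6,K):
YYYYYYY
YYYYYYY
YYYYYYY
GGGYYYY
GGGYYYY
GGGYYYY
RGGKKYK
YYKKKYY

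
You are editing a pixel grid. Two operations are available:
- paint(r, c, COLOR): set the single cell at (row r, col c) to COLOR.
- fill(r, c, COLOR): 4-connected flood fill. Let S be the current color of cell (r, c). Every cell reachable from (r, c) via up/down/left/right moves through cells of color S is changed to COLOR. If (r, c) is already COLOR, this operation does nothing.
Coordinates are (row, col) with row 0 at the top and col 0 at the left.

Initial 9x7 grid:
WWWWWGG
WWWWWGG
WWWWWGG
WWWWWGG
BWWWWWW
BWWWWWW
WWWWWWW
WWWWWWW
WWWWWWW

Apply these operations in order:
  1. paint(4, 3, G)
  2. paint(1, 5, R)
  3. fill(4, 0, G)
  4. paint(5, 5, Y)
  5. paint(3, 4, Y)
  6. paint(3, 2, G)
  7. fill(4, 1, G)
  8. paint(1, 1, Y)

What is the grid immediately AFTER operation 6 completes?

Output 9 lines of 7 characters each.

Answer: WWWWWGG
WWWWWRG
WWWWWGG
WWGWYGG
GWWGWWW
GWWWWYW
WWWWWWW
WWWWWWW
WWWWWWW

Derivation:
After op 1 paint(4,3,G):
WWWWWGG
WWWWWGG
WWWWWGG
WWWWWGG
BWWGWWW
BWWWWWW
WWWWWWW
WWWWWWW
WWWWWWW
After op 2 paint(1,5,R):
WWWWWGG
WWWWWRG
WWWWWGG
WWWWWGG
BWWGWWW
BWWWWWW
WWWWWWW
WWWWWWW
WWWWWWW
After op 3 fill(4,0,G) [2 cells changed]:
WWWWWGG
WWWWWRG
WWWWWGG
WWWWWGG
GWWGWWW
GWWWWWW
WWWWWWW
WWWWWWW
WWWWWWW
After op 4 paint(5,5,Y):
WWWWWGG
WWWWWRG
WWWWWGG
WWWWWGG
GWWGWWW
GWWWWYW
WWWWWWW
WWWWWWW
WWWWWWW
After op 5 paint(3,4,Y):
WWWWWGG
WWWWWRG
WWWWWGG
WWWWYGG
GWWGWWW
GWWWWYW
WWWWWWW
WWWWWWW
WWWWWWW
After op 6 paint(3,2,G):
WWWWWGG
WWWWWRG
WWWWWGG
WWGWYGG
GWWGWWW
GWWWWYW
WWWWWWW
WWWWWWW
WWWWWWW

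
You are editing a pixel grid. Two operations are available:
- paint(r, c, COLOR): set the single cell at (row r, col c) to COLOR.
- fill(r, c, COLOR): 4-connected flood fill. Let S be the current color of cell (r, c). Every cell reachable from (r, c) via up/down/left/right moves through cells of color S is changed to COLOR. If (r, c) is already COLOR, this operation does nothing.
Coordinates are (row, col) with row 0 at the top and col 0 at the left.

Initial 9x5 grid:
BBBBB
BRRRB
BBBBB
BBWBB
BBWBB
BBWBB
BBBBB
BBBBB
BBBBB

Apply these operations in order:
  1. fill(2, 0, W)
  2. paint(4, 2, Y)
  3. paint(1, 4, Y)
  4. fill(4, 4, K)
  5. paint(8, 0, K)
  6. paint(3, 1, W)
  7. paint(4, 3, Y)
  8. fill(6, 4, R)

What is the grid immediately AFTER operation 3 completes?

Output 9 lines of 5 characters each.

After op 1 fill(2,0,W) [39 cells changed]:
WWWWW
WRRRW
WWWWW
WWWWW
WWWWW
WWWWW
WWWWW
WWWWW
WWWWW
After op 2 paint(4,2,Y):
WWWWW
WRRRW
WWWWW
WWWWW
WWYWW
WWWWW
WWWWW
WWWWW
WWWWW
After op 3 paint(1,4,Y):
WWWWW
WRRRY
WWWWW
WWWWW
WWYWW
WWWWW
WWWWW
WWWWW
WWWWW

Answer: WWWWW
WRRRY
WWWWW
WWWWW
WWYWW
WWWWW
WWWWW
WWWWW
WWWWW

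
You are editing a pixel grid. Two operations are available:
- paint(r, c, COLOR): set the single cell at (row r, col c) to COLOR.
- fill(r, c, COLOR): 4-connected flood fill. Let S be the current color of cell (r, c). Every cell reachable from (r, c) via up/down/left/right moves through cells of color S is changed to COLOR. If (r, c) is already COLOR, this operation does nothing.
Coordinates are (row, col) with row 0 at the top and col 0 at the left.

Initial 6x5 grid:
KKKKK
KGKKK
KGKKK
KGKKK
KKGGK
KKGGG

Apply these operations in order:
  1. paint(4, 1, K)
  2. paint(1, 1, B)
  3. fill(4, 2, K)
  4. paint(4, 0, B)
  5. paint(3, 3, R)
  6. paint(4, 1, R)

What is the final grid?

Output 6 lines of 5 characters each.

After op 1 paint(4,1,K):
KKKKK
KGKKK
KGKKK
KGKKK
KKGGK
KKGGG
After op 2 paint(1,1,B):
KKKKK
KBKKK
KGKKK
KGKKK
KKGGK
KKGGG
After op 3 fill(4,2,K) [5 cells changed]:
KKKKK
KBKKK
KGKKK
KGKKK
KKKKK
KKKKK
After op 4 paint(4,0,B):
KKKKK
KBKKK
KGKKK
KGKKK
BKKKK
KKKKK
After op 5 paint(3,3,R):
KKKKK
KBKKK
KGKKK
KGKRK
BKKKK
KKKKK
After op 6 paint(4,1,R):
KKKKK
KBKKK
KGKKK
KGKRK
BRKKK
KKKKK

Answer: KKKKK
KBKKK
KGKKK
KGKRK
BRKKK
KKKKK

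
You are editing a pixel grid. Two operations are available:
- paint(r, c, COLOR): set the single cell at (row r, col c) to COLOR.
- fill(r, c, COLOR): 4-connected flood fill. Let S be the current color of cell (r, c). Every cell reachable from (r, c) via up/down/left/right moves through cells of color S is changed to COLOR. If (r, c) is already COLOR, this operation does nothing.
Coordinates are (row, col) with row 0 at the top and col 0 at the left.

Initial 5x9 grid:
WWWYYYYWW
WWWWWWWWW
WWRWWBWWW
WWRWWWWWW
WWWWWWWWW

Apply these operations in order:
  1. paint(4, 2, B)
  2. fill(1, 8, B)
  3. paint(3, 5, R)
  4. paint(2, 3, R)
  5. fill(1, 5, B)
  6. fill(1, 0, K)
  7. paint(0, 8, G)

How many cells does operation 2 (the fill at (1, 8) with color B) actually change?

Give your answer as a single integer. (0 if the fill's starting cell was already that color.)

Answer: 37

Derivation:
After op 1 paint(4,2,B):
WWWYYYYWW
WWWWWWWWW
WWRWWBWWW
WWRWWWWWW
WWBWWWWWW
After op 2 fill(1,8,B) [37 cells changed]:
BBBYYYYBB
BBBBBBBBB
BBRBBBBBB
BBRBBBBBB
BBBBBBBBB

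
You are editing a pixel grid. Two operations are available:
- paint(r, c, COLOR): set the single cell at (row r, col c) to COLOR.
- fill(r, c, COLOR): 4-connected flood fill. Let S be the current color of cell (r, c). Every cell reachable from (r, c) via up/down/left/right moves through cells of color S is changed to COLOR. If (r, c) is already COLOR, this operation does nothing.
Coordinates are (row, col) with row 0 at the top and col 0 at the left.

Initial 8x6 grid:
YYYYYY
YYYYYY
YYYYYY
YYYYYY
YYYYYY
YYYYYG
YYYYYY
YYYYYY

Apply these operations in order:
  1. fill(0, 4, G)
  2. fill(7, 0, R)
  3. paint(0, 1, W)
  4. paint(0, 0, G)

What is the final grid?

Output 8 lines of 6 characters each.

Answer: GWRRRR
RRRRRR
RRRRRR
RRRRRR
RRRRRR
RRRRRR
RRRRRR
RRRRRR

Derivation:
After op 1 fill(0,4,G) [47 cells changed]:
GGGGGG
GGGGGG
GGGGGG
GGGGGG
GGGGGG
GGGGGG
GGGGGG
GGGGGG
After op 2 fill(7,0,R) [48 cells changed]:
RRRRRR
RRRRRR
RRRRRR
RRRRRR
RRRRRR
RRRRRR
RRRRRR
RRRRRR
After op 3 paint(0,1,W):
RWRRRR
RRRRRR
RRRRRR
RRRRRR
RRRRRR
RRRRRR
RRRRRR
RRRRRR
After op 4 paint(0,0,G):
GWRRRR
RRRRRR
RRRRRR
RRRRRR
RRRRRR
RRRRRR
RRRRRR
RRRRRR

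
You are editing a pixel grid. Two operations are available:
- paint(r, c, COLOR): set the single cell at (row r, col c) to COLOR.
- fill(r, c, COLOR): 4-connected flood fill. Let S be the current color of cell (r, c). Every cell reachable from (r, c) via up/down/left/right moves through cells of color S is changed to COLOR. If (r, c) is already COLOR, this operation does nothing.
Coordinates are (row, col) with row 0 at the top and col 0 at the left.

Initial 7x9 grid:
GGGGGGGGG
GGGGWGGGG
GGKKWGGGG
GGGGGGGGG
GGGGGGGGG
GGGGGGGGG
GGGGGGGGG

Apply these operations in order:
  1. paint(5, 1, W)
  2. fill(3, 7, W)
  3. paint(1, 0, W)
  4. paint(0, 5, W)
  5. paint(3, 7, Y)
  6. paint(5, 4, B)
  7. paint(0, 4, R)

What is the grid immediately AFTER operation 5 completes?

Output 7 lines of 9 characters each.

After op 1 paint(5,1,W):
GGGGGGGGG
GGGGWGGGG
GGKKWGGGG
GGGGGGGGG
GGGGGGGGG
GWGGGGGGG
GGGGGGGGG
After op 2 fill(3,7,W) [58 cells changed]:
WWWWWWWWW
WWWWWWWWW
WWKKWWWWW
WWWWWWWWW
WWWWWWWWW
WWWWWWWWW
WWWWWWWWW
After op 3 paint(1,0,W):
WWWWWWWWW
WWWWWWWWW
WWKKWWWWW
WWWWWWWWW
WWWWWWWWW
WWWWWWWWW
WWWWWWWWW
After op 4 paint(0,5,W):
WWWWWWWWW
WWWWWWWWW
WWKKWWWWW
WWWWWWWWW
WWWWWWWWW
WWWWWWWWW
WWWWWWWWW
After op 5 paint(3,7,Y):
WWWWWWWWW
WWWWWWWWW
WWKKWWWWW
WWWWWWWYW
WWWWWWWWW
WWWWWWWWW
WWWWWWWWW

Answer: WWWWWWWWW
WWWWWWWWW
WWKKWWWWW
WWWWWWWYW
WWWWWWWWW
WWWWWWWWW
WWWWWWWWW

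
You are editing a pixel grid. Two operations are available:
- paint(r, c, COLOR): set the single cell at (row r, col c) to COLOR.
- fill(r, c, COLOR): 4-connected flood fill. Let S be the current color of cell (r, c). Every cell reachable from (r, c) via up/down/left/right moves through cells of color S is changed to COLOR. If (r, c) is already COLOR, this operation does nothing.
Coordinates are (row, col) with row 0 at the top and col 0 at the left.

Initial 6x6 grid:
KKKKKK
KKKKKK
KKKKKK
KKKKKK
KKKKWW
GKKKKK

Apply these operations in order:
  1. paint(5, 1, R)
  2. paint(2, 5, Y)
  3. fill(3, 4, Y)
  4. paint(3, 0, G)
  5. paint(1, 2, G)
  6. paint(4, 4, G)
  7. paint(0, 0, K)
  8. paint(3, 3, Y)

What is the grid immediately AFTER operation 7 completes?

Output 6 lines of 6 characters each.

Answer: KYYYYY
YYGYYY
YYYYYY
GYYYYY
YYYYGW
GRYYYY

Derivation:
After op 1 paint(5,1,R):
KKKKKK
KKKKKK
KKKKKK
KKKKKK
KKKKWW
GRKKKK
After op 2 paint(2,5,Y):
KKKKKK
KKKKKK
KKKKKY
KKKKKK
KKKKWW
GRKKKK
After op 3 fill(3,4,Y) [31 cells changed]:
YYYYYY
YYYYYY
YYYYYY
YYYYYY
YYYYWW
GRYYYY
After op 4 paint(3,0,G):
YYYYYY
YYYYYY
YYYYYY
GYYYYY
YYYYWW
GRYYYY
After op 5 paint(1,2,G):
YYYYYY
YYGYYY
YYYYYY
GYYYYY
YYYYWW
GRYYYY
After op 6 paint(4,4,G):
YYYYYY
YYGYYY
YYYYYY
GYYYYY
YYYYGW
GRYYYY
After op 7 paint(0,0,K):
KYYYYY
YYGYYY
YYYYYY
GYYYYY
YYYYGW
GRYYYY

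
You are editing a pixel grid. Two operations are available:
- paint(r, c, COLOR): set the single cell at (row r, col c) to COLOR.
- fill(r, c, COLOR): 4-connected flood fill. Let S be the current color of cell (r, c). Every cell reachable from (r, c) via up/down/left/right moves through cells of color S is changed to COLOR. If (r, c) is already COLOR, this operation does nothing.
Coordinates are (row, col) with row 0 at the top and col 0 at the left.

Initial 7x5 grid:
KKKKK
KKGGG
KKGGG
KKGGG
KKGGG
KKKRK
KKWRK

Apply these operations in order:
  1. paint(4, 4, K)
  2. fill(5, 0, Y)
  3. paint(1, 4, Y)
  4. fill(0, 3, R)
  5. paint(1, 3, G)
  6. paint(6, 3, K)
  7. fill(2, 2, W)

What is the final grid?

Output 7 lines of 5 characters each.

Answer: RRRRR
RRWWR
RRWWW
RRWWW
RRWWK
RRRRK
RRWKK

Derivation:
After op 1 paint(4,4,K):
KKKKK
KKGGG
KKGGG
KKGGG
KKGGK
KKKRK
KKWRK
After op 2 fill(5,0,Y) [18 cells changed]:
YYYYY
YYGGG
YYGGG
YYGGG
YYGGK
YYYRK
YYWRK
After op 3 paint(1,4,Y):
YYYYY
YYGGY
YYGGG
YYGGG
YYGGK
YYYRK
YYWRK
After op 4 fill(0,3,R) [19 cells changed]:
RRRRR
RRGGR
RRGGG
RRGGG
RRGGK
RRRRK
RRWRK
After op 5 paint(1,3,G):
RRRRR
RRGGR
RRGGG
RRGGG
RRGGK
RRRRK
RRWRK
After op 6 paint(6,3,K):
RRRRR
RRGGR
RRGGG
RRGGG
RRGGK
RRRRK
RRWKK
After op 7 fill(2,2,W) [10 cells changed]:
RRRRR
RRWWR
RRWWW
RRWWW
RRWWK
RRRRK
RRWKK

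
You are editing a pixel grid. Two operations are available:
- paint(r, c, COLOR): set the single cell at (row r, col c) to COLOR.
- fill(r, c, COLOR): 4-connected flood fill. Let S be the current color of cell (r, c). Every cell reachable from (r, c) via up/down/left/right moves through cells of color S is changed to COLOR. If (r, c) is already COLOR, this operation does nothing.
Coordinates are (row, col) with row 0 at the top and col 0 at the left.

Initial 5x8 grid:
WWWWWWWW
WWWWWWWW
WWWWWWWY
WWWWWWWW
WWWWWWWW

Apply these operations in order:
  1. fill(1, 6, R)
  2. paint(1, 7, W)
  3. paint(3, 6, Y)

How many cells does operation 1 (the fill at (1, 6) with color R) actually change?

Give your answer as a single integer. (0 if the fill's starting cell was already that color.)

Answer: 39

Derivation:
After op 1 fill(1,6,R) [39 cells changed]:
RRRRRRRR
RRRRRRRR
RRRRRRRY
RRRRRRRR
RRRRRRRR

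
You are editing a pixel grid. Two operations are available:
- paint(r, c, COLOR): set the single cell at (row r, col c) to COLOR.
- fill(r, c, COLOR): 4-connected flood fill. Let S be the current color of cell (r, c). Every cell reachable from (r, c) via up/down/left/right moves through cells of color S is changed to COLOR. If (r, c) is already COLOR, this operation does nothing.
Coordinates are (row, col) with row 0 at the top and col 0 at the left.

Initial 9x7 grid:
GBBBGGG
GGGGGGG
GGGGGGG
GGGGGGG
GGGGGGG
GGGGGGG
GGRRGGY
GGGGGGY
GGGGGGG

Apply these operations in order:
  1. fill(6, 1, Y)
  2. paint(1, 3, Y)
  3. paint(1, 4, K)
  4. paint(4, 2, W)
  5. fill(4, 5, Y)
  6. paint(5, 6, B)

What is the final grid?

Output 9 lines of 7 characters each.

After op 1 fill(6,1,Y) [56 cells changed]:
YBBBYYY
YYYYYYY
YYYYYYY
YYYYYYY
YYYYYYY
YYYYYYY
YYRRYYY
YYYYYYY
YYYYYYY
After op 2 paint(1,3,Y):
YBBBYYY
YYYYYYY
YYYYYYY
YYYYYYY
YYYYYYY
YYYYYYY
YYRRYYY
YYYYYYY
YYYYYYY
After op 3 paint(1,4,K):
YBBBYYY
YYYYKYY
YYYYYYY
YYYYYYY
YYYYYYY
YYYYYYY
YYRRYYY
YYYYYYY
YYYYYYY
After op 4 paint(4,2,W):
YBBBYYY
YYYYKYY
YYYYYYY
YYYYYYY
YYWYYYY
YYYYYYY
YYRRYYY
YYYYYYY
YYYYYYY
After op 5 fill(4,5,Y) [0 cells changed]:
YBBBYYY
YYYYKYY
YYYYYYY
YYYYYYY
YYWYYYY
YYYYYYY
YYRRYYY
YYYYYYY
YYYYYYY
After op 6 paint(5,6,B):
YBBBYYY
YYYYKYY
YYYYYYY
YYYYYYY
YYWYYYY
YYYYYYB
YYRRYYY
YYYYYYY
YYYYYYY

Answer: YBBBYYY
YYYYKYY
YYYYYYY
YYYYYYY
YYWYYYY
YYYYYYB
YYRRYYY
YYYYYYY
YYYYYYY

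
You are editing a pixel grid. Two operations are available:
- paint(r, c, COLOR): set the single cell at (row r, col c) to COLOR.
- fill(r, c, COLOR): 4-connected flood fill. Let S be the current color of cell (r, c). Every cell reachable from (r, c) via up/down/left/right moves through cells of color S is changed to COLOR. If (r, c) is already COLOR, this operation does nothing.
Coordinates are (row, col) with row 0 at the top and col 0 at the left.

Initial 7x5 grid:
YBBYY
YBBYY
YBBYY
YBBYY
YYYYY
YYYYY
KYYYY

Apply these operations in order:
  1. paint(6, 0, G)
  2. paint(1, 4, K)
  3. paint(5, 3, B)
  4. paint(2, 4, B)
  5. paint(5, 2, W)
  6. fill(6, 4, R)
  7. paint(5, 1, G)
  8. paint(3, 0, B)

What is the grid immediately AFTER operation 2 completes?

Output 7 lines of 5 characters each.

Answer: YBBYY
YBBYK
YBBYY
YBBYY
YYYYY
YYYYY
GYYYY

Derivation:
After op 1 paint(6,0,G):
YBBYY
YBBYY
YBBYY
YBBYY
YYYYY
YYYYY
GYYYY
After op 2 paint(1,4,K):
YBBYY
YBBYK
YBBYY
YBBYY
YYYYY
YYYYY
GYYYY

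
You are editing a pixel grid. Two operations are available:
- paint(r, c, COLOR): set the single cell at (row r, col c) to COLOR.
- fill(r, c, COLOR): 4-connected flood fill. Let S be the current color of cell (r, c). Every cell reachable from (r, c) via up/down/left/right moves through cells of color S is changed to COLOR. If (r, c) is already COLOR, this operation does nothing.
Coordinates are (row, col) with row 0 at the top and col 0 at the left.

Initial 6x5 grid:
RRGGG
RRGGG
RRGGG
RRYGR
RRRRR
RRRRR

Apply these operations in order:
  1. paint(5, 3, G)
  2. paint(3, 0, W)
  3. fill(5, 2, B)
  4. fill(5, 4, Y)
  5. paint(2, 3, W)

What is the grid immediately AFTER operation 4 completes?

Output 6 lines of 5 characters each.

After op 1 paint(5,3,G):
RRGGG
RRGGG
RRGGG
RRYGR
RRRRR
RRRGR
After op 2 paint(3,0,W):
RRGGG
RRGGG
RRGGG
WRYGR
RRRRR
RRRGR
After op 3 fill(5,2,B) [17 cells changed]:
BBGGG
BBGGG
BBGGG
WBYGB
BBBBB
BBBGB
After op 4 fill(5,4,Y) [17 cells changed]:
YYGGG
YYGGG
YYGGG
WYYGY
YYYYY
YYYGY

Answer: YYGGG
YYGGG
YYGGG
WYYGY
YYYYY
YYYGY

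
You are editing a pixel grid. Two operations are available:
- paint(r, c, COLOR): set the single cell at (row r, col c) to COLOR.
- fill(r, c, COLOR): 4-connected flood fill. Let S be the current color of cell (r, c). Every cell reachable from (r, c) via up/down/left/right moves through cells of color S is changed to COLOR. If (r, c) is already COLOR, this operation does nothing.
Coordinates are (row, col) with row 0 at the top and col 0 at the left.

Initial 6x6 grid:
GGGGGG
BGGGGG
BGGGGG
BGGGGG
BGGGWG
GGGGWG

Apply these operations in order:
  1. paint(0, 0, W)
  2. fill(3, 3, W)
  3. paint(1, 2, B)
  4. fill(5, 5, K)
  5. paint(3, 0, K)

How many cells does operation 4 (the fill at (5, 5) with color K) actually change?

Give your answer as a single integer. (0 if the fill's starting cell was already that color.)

Answer: 31

Derivation:
After op 1 paint(0,0,W):
WGGGGG
BGGGGG
BGGGGG
BGGGGG
BGGGWG
GGGGWG
After op 2 fill(3,3,W) [29 cells changed]:
WWWWWW
BWWWWW
BWWWWW
BWWWWW
BWWWWW
WWWWWW
After op 3 paint(1,2,B):
WWWWWW
BWBWWW
BWWWWW
BWWWWW
BWWWWW
WWWWWW
After op 4 fill(5,5,K) [31 cells changed]:
KKKKKK
BKBKKK
BKKKKK
BKKKKK
BKKKKK
KKKKKK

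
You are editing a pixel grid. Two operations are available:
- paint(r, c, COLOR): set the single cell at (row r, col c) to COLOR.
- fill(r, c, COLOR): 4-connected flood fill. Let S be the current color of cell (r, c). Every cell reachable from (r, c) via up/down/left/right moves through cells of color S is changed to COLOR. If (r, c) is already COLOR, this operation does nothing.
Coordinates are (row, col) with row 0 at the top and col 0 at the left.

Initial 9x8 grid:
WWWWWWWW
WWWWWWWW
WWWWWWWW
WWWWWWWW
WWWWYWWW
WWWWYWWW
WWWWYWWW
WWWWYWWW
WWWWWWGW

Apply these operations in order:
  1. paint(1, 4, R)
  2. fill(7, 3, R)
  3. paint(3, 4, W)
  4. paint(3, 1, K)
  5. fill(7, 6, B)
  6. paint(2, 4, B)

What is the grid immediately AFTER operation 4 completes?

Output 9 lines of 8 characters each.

Answer: RRRRRRRR
RRRRRRRR
RRRRRRRR
RKRRWRRR
RRRRYRRR
RRRRYRRR
RRRRYRRR
RRRRYRRR
RRRRRRGR

Derivation:
After op 1 paint(1,4,R):
WWWWWWWW
WWWWRWWW
WWWWWWWW
WWWWWWWW
WWWWYWWW
WWWWYWWW
WWWWYWWW
WWWWYWWW
WWWWWWGW
After op 2 fill(7,3,R) [66 cells changed]:
RRRRRRRR
RRRRRRRR
RRRRRRRR
RRRRRRRR
RRRRYRRR
RRRRYRRR
RRRRYRRR
RRRRYRRR
RRRRRRGR
After op 3 paint(3,4,W):
RRRRRRRR
RRRRRRRR
RRRRRRRR
RRRRWRRR
RRRRYRRR
RRRRYRRR
RRRRYRRR
RRRRYRRR
RRRRRRGR
After op 4 paint(3,1,K):
RRRRRRRR
RRRRRRRR
RRRRRRRR
RKRRWRRR
RRRRYRRR
RRRRYRRR
RRRRYRRR
RRRRYRRR
RRRRRRGR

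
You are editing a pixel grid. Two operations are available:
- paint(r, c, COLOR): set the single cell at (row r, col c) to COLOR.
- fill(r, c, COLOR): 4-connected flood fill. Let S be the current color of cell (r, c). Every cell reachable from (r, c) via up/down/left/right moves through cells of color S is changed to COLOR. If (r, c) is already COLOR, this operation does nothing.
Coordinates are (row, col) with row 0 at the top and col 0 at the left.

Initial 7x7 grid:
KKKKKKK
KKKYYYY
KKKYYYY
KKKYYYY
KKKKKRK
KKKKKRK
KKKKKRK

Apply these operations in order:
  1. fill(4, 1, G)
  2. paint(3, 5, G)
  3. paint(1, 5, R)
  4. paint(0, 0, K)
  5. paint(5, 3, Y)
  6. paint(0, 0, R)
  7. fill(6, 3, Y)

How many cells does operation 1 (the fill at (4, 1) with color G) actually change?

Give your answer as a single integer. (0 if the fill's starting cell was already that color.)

After op 1 fill(4,1,G) [31 cells changed]:
GGGGGGG
GGGYYYY
GGGYYYY
GGGYYYY
GGGGGRK
GGGGGRK
GGGGGRK

Answer: 31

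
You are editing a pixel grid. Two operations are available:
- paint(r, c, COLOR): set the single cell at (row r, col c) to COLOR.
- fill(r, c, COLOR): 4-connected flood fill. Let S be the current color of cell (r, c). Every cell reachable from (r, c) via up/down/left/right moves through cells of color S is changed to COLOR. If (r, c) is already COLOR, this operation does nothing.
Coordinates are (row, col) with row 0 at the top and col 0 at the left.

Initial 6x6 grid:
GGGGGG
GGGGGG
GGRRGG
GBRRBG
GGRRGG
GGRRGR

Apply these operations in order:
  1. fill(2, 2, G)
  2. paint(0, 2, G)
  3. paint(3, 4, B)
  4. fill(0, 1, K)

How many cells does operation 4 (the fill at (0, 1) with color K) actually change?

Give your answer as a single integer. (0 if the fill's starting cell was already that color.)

After op 1 fill(2,2,G) [8 cells changed]:
GGGGGG
GGGGGG
GGGGGG
GBGGBG
GGGGGG
GGGGGR
After op 2 paint(0,2,G):
GGGGGG
GGGGGG
GGGGGG
GBGGBG
GGGGGG
GGGGGR
After op 3 paint(3,4,B):
GGGGGG
GGGGGG
GGGGGG
GBGGBG
GGGGGG
GGGGGR
After op 4 fill(0,1,K) [33 cells changed]:
KKKKKK
KKKKKK
KKKKKK
KBKKBK
KKKKKK
KKKKKR

Answer: 33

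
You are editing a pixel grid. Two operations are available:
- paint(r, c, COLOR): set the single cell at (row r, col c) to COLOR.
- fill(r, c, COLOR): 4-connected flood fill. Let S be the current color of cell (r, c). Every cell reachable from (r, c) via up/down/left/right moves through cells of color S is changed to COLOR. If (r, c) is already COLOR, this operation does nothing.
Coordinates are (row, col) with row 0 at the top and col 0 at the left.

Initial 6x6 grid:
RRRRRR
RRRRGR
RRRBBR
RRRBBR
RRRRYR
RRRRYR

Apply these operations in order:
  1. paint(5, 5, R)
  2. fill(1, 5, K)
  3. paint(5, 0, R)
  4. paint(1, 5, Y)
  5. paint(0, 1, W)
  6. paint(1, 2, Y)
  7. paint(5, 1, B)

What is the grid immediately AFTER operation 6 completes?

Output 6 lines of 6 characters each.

Answer: KWKKKK
KKYKGY
KKKBBK
KKKBBK
KKKKYK
RKKKYK

Derivation:
After op 1 paint(5,5,R):
RRRRRR
RRRRGR
RRRBBR
RRRBBR
RRRRYR
RRRRYR
After op 2 fill(1,5,K) [29 cells changed]:
KKKKKK
KKKKGK
KKKBBK
KKKBBK
KKKKYK
KKKKYK
After op 3 paint(5,0,R):
KKKKKK
KKKKGK
KKKBBK
KKKBBK
KKKKYK
RKKKYK
After op 4 paint(1,5,Y):
KKKKKK
KKKKGY
KKKBBK
KKKBBK
KKKKYK
RKKKYK
After op 5 paint(0,1,W):
KWKKKK
KKKKGY
KKKBBK
KKKBBK
KKKKYK
RKKKYK
After op 6 paint(1,2,Y):
KWKKKK
KKYKGY
KKKBBK
KKKBBK
KKKKYK
RKKKYK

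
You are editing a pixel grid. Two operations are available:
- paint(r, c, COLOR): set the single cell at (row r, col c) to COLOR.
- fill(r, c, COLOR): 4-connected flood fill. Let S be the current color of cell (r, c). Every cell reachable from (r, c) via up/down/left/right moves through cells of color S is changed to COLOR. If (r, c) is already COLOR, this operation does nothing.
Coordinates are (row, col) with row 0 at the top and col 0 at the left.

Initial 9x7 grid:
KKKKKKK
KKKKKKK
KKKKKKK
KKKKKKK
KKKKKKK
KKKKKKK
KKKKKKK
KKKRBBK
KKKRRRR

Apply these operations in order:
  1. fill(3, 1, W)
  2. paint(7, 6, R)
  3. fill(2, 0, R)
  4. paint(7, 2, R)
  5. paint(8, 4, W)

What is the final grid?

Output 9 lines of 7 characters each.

After op 1 fill(3,1,W) [56 cells changed]:
WWWWWWW
WWWWWWW
WWWWWWW
WWWWWWW
WWWWWWW
WWWWWWW
WWWWWWW
WWWRBBW
WWWRRRR
After op 2 paint(7,6,R):
WWWWWWW
WWWWWWW
WWWWWWW
WWWWWWW
WWWWWWW
WWWWWWW
WWWWWWW
WWWRBBR
WWWRRRR
After op 3 fill(2,0,R) [55 cells changed]:
RRRRRRR
RRRRRRR
RRRRRRR
RRRRRRR
RRRRRRR
RRRRRRR
RRRRRRR
RRRRBBR
RRRRRRR
After op 4 paint(7,2,R):
RRRRRRR
RRRRRRR
RRRRRRR
RRRRRRR
RRRRRRR
RRRRRRR
RRRRRRR
RRRRBBR
RRRRRRR
After op 5 paint(8,4,W):
RRRRRRR
RRRRRRR
RRRRRRR
RRRRRRR
RRRRRRR
RRRRRRR
RRRRRRR
RRRRBBR
RRRRWRR

Answer: RRRRRRR
RRRRRRR
RRRRRRR
RRRRRRR
RRRRRRR
RRRRRRR
RRRRRRR
RRRRBBR
RRRRWRR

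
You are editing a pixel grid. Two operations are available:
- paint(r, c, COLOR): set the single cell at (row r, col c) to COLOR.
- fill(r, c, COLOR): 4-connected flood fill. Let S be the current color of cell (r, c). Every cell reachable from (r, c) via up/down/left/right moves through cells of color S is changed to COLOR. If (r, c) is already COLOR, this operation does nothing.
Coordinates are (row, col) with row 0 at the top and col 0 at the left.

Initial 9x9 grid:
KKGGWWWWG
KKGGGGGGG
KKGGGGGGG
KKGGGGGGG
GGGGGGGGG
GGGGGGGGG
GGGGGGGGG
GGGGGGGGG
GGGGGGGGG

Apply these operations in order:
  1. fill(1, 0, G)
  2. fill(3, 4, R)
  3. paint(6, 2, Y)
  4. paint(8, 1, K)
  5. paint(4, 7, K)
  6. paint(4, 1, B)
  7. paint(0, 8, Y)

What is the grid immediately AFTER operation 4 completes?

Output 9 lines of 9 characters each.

Answer: RRRRWWWWR
RRRRRRRRR
RRRRRRRRR
RRRRRRRRR
RRRRRRRRR
RRRRRRRRR
RRYRRRRRR
RRRRRRRRR
RKRRRRRRR

Derivation:
After op 1 fill(1,0,G) [8 cells changed]:
GGGGWWWWG
GGGGGGGGG
GGGGGGGGG
GGGGGGGGG
GGGGGGGGG
GGGGGGGGG
GGGGGGGGG
GGGGGGGGG
GGGGGGGGG
After op 2 fill(3,4,R) [77 cells changed]:
RRRRWWWWR
RRRRRRRRR
RRRRRRRRR
RRRRRRRRR
RRRRRRRRR
RRRRRRRRR
RRRRRRRRR
RRRRRRRRR
RRRRRRRRR
After op 3 paint(6,2,Y):
RRRRWWWWR
RRRRRRRRR
RRRRRRRRR
RRRRRRRRR
RRRRRRRRR
RRRRRRRRR
RRYRRRRRR
RRRRRRRRR
RRRRRRRRR
After op 4 paint(8,1,K):
RRRRWWWWR
RRRRRRRRR
RRRRRRRRR
RRRRRRRRR
RRRRRRRRR
RRRRRRRRR
RRYRRRRRR
RRRRRRRRR
RKRRRRRRR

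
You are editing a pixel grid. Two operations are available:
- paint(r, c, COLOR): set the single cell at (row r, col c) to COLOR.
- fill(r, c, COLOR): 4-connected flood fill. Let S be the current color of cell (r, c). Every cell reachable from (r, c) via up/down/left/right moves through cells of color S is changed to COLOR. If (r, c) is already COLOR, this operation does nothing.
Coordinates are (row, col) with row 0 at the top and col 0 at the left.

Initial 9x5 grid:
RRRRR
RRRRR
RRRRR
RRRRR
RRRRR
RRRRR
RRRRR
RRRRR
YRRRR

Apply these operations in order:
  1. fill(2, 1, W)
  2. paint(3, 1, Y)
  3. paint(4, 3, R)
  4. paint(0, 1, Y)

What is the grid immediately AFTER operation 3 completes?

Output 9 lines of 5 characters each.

After op 1 fill(2,1,W) [44 cells changed]:
WWWWW
WWWWW
WWWWW
WWWWW
WWWWW
WWWWW
WWWWW
WWWWW
YWWWW
After op 2 paint(3,1,Y):
WWWWW
WWWWW
WWWWW
WYWWW
WWWWW
WWWWW
WWWWW
WWWWW
YWWWW
After op 3 paint(4,3,R):
WWWWW
WWWWW
WWWWW
WYWWW
WWWRW
WWWWW
WWWWW
WWWWW
YWWWW

Answer: WWWWW
WWWWW
WWWWW
WYWWW
WWWRW
WWWWW
WWWWW
WWWWW
YWWWW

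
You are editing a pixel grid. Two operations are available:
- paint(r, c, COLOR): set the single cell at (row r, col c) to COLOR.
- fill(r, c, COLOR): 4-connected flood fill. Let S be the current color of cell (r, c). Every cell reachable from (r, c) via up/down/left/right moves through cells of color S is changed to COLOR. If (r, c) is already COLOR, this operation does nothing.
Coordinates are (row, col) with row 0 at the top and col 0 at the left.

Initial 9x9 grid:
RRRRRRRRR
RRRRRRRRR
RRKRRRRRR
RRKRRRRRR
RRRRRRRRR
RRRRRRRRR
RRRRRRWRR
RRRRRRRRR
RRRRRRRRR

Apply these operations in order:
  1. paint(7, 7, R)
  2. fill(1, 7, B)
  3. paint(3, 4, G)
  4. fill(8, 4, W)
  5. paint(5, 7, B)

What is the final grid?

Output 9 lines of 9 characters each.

Answer: WWWWWWWWW
WWWWWWWWW
WWKWWWWWW
WWKWGWWWW
WWWWWWWWW
WWWWWWWBW
WWWWWWWWW
WWWWWWWWW
WWWWWWWWW

Derivation:
After op 1 paint(7,7,R):
RRRRRRRRR
RRRRRRRRR
RRKRRRRRR
RRKRRRRRR
RRRRRRRRR
RRRRRRRRR
RRRRRRWRR
RRRRRRRRR
RRRRRRRRR
After op 2 fill(1,7,B) [78 cells changed]:
BBBBBBBBB
BBBBBBBBB
BBKBBBBBB
BBKBBBBBB
BBBBBBBBB
BBBBBBBBB
BBBBBBWBB
BBBBBBBBB
BBBBBBBBB
After op 3 paint(3,4,G):
BBBBBBBBB
BBBBBBBBB
BBKBBBBBB
BBKBGBBBB
BBBBBBBBB
BBBBBBBBB
BBBBBBWBB
BBBBBBBBB
BBBBBBBBB
After op 4 fill(8,4,W) [77 cells changed]:
WWWWWWWWW
WWWWWWWWW
WWKWWWWWW
WWKWGWWWW
WWWWWWWWW
WWWWWWWWW
WWWWWWWWW
WWWWWWWWW
WWWWWWWWW
After op 5 paint(5,7,B):
WWWWWWWWW
WWWWWWWWW
WWKWWWWWW
WWKWGWWWW
WWWWWWWWW
WWWWWWWBW
WWWWWWWWW
WWWWWWWWW
WWWWWWWWW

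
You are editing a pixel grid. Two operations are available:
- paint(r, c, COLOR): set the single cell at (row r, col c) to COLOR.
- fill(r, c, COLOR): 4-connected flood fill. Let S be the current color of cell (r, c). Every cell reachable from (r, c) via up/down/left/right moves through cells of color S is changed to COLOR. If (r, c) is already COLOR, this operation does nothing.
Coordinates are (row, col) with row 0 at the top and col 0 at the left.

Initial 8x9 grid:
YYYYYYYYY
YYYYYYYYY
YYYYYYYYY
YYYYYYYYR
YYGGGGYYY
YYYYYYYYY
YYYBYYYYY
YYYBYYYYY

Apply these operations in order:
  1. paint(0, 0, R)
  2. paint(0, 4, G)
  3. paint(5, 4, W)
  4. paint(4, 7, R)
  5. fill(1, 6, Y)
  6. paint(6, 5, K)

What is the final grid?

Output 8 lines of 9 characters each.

Answer: RYYYGYYYY
YYYYYYYYY
YYYYYYYYY
YYYYYYYYR
YYGGGGYRY
YYYYWYYYY
YYYBYKYYY
YYYBYYYYY

Derivation:
After op 1 paint(0,0,R):
RYYYYYYYY
YYYYYYYYY
YYYYYYYYY
YYYYYYYYR
YYGGGGYYY
YYYYYYYYY
YYYBYYYYY
YYYBYYYYY
After op 2 paint(0,4,G):
RYYYGYYYY
YYYYYYYYY
YYYYYYYYY
YYYYYYYYR
YYGGGGYYY
YYYYYYYYY
YYYBYYYYY
YYYBYYYYY
After op 3 paint(5,4,W):
RYYYGYYYY
YYYYYYYYY
YYYYYYYYY
YYYYYYYYR
YYGGGGYYY
YYYYWYYYY
YYYBYYYYY
YYYBYYYYY
After op 4 paint(4,7,R):
RYYYGYYYY
YYYYYYYYY
YYYYYYYYY
YYYYYYYYR
YYGGGGYRY
YYYYWYYYY
YYYBYYYYY
YYYBYYYYY
After op 5 fill(1,6,Y) [0 cells changed]:
RYYYGYYYY
YYYYYYYYY
YYYYYYYYY
YYYYYYYYR
YYGGGGYRY
YYYYWYYYY
YYYBYYYYY
YYYBYYYYY
After op 6 paint(6,5,K):
RYYYGYYYY
YYYYYYYYY
YYYYYYYYY
YYYYYYYYR
YYGGGGYRY
YYYYWYYYY
YYYBYKYYY
YYYBYYYYY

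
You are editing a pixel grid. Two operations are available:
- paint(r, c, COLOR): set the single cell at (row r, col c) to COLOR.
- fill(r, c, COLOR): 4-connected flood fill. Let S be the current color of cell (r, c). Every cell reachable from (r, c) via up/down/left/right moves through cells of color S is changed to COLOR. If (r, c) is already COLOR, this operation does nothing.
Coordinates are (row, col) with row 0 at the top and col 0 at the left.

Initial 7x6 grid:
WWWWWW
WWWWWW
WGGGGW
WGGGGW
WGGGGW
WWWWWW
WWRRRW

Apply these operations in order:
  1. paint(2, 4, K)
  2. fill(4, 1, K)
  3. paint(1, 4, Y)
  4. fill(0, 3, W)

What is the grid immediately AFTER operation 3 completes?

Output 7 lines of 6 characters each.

After op 1 paint(2,4,K):
WWWWWW
WWWWWW
WGGGKW
WGGGGW
WGGGGW
WWWWWW
WWRRRW
After op 2 fill(4,1,K) [11 cells changed]:
WWWWWW
WWWWWW
WKKKKW
WKKKKW
WKKKKW
WWWWWW
WWRRRW
After op 3 paint(1,4,Y):
WWWWWW
WWWWYW
WKKKKW
WKKKKW
WKKKKW
WWWWWW
WWRRRW

Answer: WWWWWW
WWWWYW
WKKKKW
WKKKKW
WKKKKW
WWWWWW
WWRRRW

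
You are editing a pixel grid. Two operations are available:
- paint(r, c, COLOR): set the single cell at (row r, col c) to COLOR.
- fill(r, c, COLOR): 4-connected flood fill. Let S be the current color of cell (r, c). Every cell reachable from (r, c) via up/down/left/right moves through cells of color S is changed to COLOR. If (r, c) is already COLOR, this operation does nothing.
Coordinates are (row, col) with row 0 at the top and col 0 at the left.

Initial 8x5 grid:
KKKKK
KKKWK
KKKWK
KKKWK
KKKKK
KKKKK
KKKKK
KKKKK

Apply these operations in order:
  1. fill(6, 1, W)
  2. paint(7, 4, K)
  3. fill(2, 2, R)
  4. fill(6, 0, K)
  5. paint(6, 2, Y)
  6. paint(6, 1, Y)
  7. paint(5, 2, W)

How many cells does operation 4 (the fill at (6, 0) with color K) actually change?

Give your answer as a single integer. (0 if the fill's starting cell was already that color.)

After op 1 fill(6,1,W) [37 cells changed]:
WWWWW
WWWWW
WWWWW
WWWWW
WWWWW
WWWWW
WWWWW
WWWWW
After op 2 paint(7,4,K):
WWWWW
WWWWW
WWWWW
WWWWW
WWWWW
WWWWW
WWWWW
WWWWK
After op 3 fill(2,2,R) [39 cells changed]:
RRRRR
RRRRR
RRRRR
RRRRR
RRRRR
RRRRR
RRRRR
RRRRK
After op 4 fill(6,0,K) [39 cells changed]:
KKKKK
KKKKK
KKKKK
KKKKK
KKKKK
KKKKK
KKKKK
KKKKK

Answer: 39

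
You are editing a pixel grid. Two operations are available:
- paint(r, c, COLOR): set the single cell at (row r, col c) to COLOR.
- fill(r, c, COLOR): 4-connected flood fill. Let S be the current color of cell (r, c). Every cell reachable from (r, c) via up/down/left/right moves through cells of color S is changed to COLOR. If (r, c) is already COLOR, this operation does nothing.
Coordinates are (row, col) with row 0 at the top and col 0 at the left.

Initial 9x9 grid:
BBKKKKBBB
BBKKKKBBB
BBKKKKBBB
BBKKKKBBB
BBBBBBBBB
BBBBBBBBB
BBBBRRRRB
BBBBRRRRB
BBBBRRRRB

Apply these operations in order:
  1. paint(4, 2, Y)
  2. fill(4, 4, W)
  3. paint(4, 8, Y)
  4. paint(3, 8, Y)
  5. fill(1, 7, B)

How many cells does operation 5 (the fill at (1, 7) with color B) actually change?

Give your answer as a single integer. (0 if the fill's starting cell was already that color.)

After op 1 paint(4,2,Y):
BBKKKKBBB
BBKKKKBBB
BBKKKKBBB
BBKKKKBBB
BBYBBBBBB
BBBBBBBBB
BBBBRRRRB
BBBBRRRRB
BBBBRRRRB
After op 2 fill(4,4,W) [52 cells changed]:
WWKKKKWWW
WWKKKKWWW
WWKKKKWWW
WWKKKKWWW
WWYWWWWWW
WWWWWWWWW
WWWWRRRRW
WWWWRRRRW
WWWWRRRRW
After op 3 paint(4,8,Y):
WWKKKKWWW
WWKKKKWWW
WWKKKKWWW
WWKKKKWWW
WWYWWWWWY
WWWWWWWWW
WWWWRRRRW
WWWWRRRRW
WWWWRRRRW
After op 4 paint(3,8,Y):
WWKKKKWWW
WWKKKKWWW
WWKKKKWWW
WWKKKKWWY
WWYWWWWWY
WWWWWWWWW
WWWWRRRRW
WWWWRRRRW
WWWWRRRRW
After op 5 fill(1,7,B) [50 cells changed]:
BBKKKKBBB
BBKKKKBBB
BBKKKKBBB
BBKKKKBBY
BBYBBBBBY
BBBBBBBBB
BBBBRRRRB
BBBBRRRRB
BBBBRRRRB

Answer: 50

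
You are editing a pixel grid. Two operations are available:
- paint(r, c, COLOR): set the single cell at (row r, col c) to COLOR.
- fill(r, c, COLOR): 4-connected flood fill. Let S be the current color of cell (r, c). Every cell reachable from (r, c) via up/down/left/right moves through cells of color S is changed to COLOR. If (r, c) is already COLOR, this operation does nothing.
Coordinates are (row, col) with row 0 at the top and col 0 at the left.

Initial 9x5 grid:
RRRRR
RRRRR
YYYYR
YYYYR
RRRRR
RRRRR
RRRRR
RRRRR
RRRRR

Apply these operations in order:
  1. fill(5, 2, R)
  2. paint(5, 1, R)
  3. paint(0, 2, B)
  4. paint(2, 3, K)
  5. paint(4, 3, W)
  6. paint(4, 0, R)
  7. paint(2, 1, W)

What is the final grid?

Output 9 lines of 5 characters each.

Answer: RRBRR
RRRRR
YWYKR
YYYYR
RRRWR
RRRRR
RRRRR
RRRRR
RRRRR

Derivation:
After op 1 fill(5,2,R) [0 cells changed]:
RRRRR
RRRRR
YYYYR
YYYYR
RRRRR
RRRRR
RRRRR
RRRRR
RRRRR
After op 2 paint(5,1,R):
RRRRR
RRRRR
YYYYR
YYYYR
RRRRR
RRRRR
RRRRR
RRRRR
RRRRR
After op 3 paint(0,2,B):
RRBRR
RRRRR
YYYYR
YYYYR
RRRRR
RRRRR
RRRRR
RRRRR
RRRRR
After op 4 paint(2,3,K):
RRBRR
RRRRR
YYYKR
YYYYR
RRRRR
RRRRR
RRRRR
RRRRR
RRRRR
After op 5 paint(4,3,W):
RRBRR
RRRRR
YYYKR
YYYYR
RRRWR
RRRRR
RRRRR
RRRRR
RRRRR
After op 6 paint(4,0,R):
RRBRR
RRRRR
YYYKR
YYYYR
RRRWR
RRRRR
RRRRR
RRRRR
RRRRR
After op 7 paint(2,1,W):
RRBRR
RRRRR
YWYKR
YYYYR
RRRWR
RRRRR
RRRRR
RRRRR
RRRRR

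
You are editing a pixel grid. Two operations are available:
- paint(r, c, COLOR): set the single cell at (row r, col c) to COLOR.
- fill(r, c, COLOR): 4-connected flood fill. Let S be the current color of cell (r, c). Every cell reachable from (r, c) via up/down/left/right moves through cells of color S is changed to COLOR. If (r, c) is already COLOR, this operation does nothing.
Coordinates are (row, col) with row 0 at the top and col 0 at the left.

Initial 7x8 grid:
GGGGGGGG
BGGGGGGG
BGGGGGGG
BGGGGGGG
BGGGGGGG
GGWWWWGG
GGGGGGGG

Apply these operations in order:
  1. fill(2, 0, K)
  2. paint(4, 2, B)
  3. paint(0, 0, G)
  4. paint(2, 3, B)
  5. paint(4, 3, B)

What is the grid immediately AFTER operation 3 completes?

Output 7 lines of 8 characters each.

Answer: GGGGGGGG
KGGGGGGG
KGGGGGGG
KGGGGGGG
KGBGGGGG
GGWWWWGG
GGGGGGGG

Derivation:
After op 1 fill(2,0,K) [4 cells changed]:
GGGGGGGG
KGGGGGGG
KGGGGGGG
KGGGGGGG
KGGGGGGG
GGWWWWGG
GGGGGGGG
After op 2 paint(4,2,B):
GGGGGGGG
KGGGGGGG
KGGGGGGG
KGGGGGGG
KGBGGGGG
GGWWWWGG
GGGGGGGG
After op 3 paint(0,0,G):
GGGGGGGG
KGGGGGGG
KGGGGGGG
KGGGGGGG
KGBGGGGG
GGWWWWGG
GGGGGGGG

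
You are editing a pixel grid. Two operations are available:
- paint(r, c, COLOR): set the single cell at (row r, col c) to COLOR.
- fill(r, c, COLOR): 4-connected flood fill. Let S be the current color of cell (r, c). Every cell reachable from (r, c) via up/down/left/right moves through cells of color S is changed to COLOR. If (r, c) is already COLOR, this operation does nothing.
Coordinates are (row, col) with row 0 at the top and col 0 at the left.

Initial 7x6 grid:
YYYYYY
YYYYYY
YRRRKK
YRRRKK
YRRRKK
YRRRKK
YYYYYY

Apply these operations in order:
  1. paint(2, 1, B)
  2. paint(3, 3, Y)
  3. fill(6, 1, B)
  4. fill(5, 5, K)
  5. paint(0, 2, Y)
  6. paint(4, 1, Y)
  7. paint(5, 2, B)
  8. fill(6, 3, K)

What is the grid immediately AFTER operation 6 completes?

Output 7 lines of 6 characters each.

Answer: BBYBBB
BBBBBB
BBRRKK
BRRYKK
BYRRKK
BRRRKK
BBBBBB

Derivation:
After op 1 paint(2,1,B):
YYYYYY
YYYYYY
YBRRKK
YRRRKK
YRRRKK
YRRRKK
YYYYYY
After op 2 paint(3,3,Y):
YYYYYY
YYYYYY
YBRRKK
YRRYKK
YRRRKK
YRRRKK
YYYYYY
After op 3 fill(6,1,B) [22 cells changed]:
BBBBBB
BBBBBB
BBRRKK
BRRYKK
BRRRKK
BRRRKK
BBBBBB
After op 4 fill(5,5,K) [0 cells changed]:
BBBBBB
BBBBBB
BBRRKK
BRRYKK
BRRRKK
BRRRKK
BBBBBB
After op 5 paint(0,2,Y):
BBYBBB
BBBBBB
BBRRKK
BRRYKK
BRRRKK
BRRRKK
BBBBBB
After op 6 paint(4,1,Y):
BBYBBB
BBBBBB
BBRRKK
BRRYKK
BYRRKK
BRRRKK
BBBBBB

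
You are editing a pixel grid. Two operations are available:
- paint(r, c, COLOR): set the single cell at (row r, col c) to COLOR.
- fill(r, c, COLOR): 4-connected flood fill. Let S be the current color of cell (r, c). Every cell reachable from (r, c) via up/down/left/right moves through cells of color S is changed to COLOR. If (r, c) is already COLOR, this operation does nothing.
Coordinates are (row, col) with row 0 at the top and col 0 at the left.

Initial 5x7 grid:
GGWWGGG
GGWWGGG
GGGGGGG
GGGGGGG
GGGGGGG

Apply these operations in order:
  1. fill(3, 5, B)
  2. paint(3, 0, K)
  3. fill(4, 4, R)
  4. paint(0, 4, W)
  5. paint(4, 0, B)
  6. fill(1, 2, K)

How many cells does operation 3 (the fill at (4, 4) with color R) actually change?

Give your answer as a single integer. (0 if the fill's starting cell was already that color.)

After op 1 fill(3,5,B) [31 cells changed]:
BBWWBBB
BBWWBBB
BBBBBBB
BBBBBBB
BBBBBBB
After op 2 paint(3,0,K):
BBWWBBB
BBWWBBB
BBBBBBB
KBBBBBB
BBBBBBB
After op 3 fill(4,4,R) [30 cells changed]:
RRWWRRR
RRWWRRR
RRRRRRR
KRRRRRR
RRRRRRR

Answer: 30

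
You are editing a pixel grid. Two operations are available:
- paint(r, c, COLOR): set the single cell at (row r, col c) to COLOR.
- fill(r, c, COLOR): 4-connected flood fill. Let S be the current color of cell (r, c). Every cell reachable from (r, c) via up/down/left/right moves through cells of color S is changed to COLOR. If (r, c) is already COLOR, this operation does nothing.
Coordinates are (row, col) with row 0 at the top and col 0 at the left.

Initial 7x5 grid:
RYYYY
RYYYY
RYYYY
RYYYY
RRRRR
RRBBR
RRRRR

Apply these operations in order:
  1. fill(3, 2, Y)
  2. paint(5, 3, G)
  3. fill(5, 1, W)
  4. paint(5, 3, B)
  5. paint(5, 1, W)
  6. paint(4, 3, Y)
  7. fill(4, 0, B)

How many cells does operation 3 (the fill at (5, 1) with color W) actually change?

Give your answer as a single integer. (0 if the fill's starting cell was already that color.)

Answer: 17

Derivation:
After op 1 fill(3,2,Y) [0 cells changed]:
RYYYY
RYYYY
RYYYY
RYYYY
RRRRR
RRBBR
RRRRR
After op 2 paint(5,3,G):
RYYYY
RYYYY
RYYYY
RYYYY
RRRRR
RRBGR
RRRRR
After op 3 fill(5,1,W) [17 cells changed]:
WYYYY
WYYYY
WYYYY
WYYYY
WWWWW
WWBGW
WWWWW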